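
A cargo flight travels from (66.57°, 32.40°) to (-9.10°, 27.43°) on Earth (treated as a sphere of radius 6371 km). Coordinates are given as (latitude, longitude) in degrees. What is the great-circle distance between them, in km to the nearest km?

8424 km

With latitudes φ₁ = 66.570°, φ₂ = -9.100° and longitude difference Δλ = -4.970°:
cos c = sin φ₁ sin φ₂ + cos φ₁ cos φ₂ cos Δλ = (0.9175)(-0.1582) + (0.3976)(0.9874)(0.9962) = 0.24603,
so c = arccos(0.24603) = 1.32221 rad.
Distance = R·c = 6371 × 1.3222 ≈ 8424 km.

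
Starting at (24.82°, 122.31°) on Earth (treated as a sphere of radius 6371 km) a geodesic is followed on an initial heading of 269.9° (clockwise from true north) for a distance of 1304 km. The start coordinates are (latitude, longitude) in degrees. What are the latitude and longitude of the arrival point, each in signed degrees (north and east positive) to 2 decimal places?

Angular distance δ = d/R = 1304/6371 = 0.20468 rad; initial bearing θ = 4.7106 rad.
sin φ₂ = sin φ₁ cos δ + cos φ₁ sin δ cos θ = (0.4198)(0.9791) + (0.9076)(0.2033)(-0.0017) = 0.4107, so φ₂ = 24.25°.
Δλ = atan2(sin θ sin δ cos φ₁, cos δ − sin φ₁ sin φ₂) = atan2(-0.1845, 0.8067) = -12.880°.
λ₂ = 122.310° − 12.880° = 109.43°.

24.25°, 109.43°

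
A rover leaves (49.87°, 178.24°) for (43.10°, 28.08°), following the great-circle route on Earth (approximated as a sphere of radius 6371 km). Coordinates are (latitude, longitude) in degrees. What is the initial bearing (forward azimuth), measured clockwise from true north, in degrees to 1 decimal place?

338.5°

Δλ = -150.160° = -2.6208 rad.
y = sin Δλ · cos φ₂ = (-0.4976)(0.7302) = -0.3633
x = cos φ₁ sin φ₂ − sin φ₁ cos φ₂ cos Δλ = (0.6445)(0.6833) − (0.7646)(0.7302)(-0.8674) = 0.9246
θ = atan2(y, x) = -21.45°; adding 360° gives 338.5°.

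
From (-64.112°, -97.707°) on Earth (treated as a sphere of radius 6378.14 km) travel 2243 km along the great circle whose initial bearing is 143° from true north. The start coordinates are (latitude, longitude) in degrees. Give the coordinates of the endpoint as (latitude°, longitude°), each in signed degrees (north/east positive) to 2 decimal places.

Angular distance δ = d/R = 2243/6378.14 = 0.35167 rad; initial bearing θ = 2.4958 rad.
sin φ₂ = sin φ₁ cos δ + cos φ₁ sin δ cos θ = (-0.8996)(0.9388) + (0.4366)(0.3445)(-0.7986) = -0.9647, so φ₂ = -74.73°.
Δλ = atan2(sin θ sin δ cos φ₁, cos δ − sin φ₁ sin φ₂) = atan2(0.0905, 0.0709) = 51.926°.
λ₂ = -97.707° + 51.926° = -45.78°.

-74.73°, -45.78°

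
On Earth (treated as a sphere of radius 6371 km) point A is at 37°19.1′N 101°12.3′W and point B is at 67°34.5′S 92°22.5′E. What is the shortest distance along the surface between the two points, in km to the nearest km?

With latitudes φ₁ = 37.318°, φ₂ = -67.575° and longitude difference Δλ = -166.420°:
cos c = sin φ₁ sin φ₂ + cos φ₁ cos φ₂ cos Δλ = (0.6062)(-0.9244) + (0.7953)(0.3815)(-0.9720) = -0.85530,
so c = arccos(-0.85530) = 2.59692 rad.
Distance = R·c = 6371 × 2.5969 ≈ 16545 km.

16545 km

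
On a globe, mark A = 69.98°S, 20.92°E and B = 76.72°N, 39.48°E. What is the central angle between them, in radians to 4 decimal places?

In radians: φ₁ = -1.2214, φ₂ = 1.3390, Δλ = 18.560° = 0.3239 rad.
cos c = sin φ₁ sin φ₂ + cos φ₁ cos φ₂ cos Δλ = (-0.9396)(0.9733) + (0.3423)(0.2297)(0.9480) = -0.83990,
so c = arccos(-0.83990) = 2.56789 rad.
So the angular separation is 2.5679 rad.

2.5679 rad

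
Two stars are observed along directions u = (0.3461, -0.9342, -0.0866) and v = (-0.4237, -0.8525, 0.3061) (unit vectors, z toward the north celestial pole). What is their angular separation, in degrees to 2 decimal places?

51.45°

u·v = 0.6233; |u| = 1.0000, |v| = 1.0000.
cos θ = (u·v)/(|u||v|) = 0.6233, so θ = 51.45°.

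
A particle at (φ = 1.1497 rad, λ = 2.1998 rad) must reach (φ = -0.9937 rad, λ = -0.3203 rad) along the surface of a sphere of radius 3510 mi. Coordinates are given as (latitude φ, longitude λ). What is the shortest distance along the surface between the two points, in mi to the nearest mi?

9870 mi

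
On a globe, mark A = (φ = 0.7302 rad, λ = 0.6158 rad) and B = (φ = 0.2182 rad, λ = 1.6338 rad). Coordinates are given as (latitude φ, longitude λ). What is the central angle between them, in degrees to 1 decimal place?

In radians: φ₁ = 0.7302, φ₂ = 0.2182, Δλ = 58.327° = 1.0180 rad.
cos c = sin φ₁ sin φ₂ + cos φ₁ cos φ₂ cos Δλ = (0.6670)(0.2165) + (0.7450)(0.9763)(0.5251) = 0.52631,
so c = arccos(0.52631) = 1.01654 rad.
So the angular separation is 58.2°.

58.2°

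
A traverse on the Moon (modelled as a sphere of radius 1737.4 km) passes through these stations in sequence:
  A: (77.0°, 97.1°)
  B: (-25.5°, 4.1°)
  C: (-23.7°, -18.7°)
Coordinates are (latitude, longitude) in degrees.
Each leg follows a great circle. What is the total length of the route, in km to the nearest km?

4132 km

Leg A→B: central angle 2.0154 rad, distance 3501.6 km.
Leg B→C: central angle 0.3627 rad, distance 630.2 km.
Total: 3501.6 + 630.2 ≈ 4132 km.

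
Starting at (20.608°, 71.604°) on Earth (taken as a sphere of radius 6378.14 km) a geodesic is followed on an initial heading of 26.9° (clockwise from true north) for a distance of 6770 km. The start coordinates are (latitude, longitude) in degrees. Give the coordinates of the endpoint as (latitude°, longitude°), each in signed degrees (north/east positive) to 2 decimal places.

Angular distance δ = d/R = 6770/6378.14 = 1.06144 rad; initial bearing θ = 0.4695 rad.
sin φ₂ = sin φ₁ cos δ + cos φ₁ sin δ cos θ = (0.3520)(0.4876) + (0.9360)(0.8731)(0.8918) = 0.9004, so φ₂ = 64.21°.
Δλ = atan2(sin θ sin δ cos φ₁, cos δ − sin φ₁ sin φ₂) = atan2(0.3697, 0.1707) = 65.217°.
λ₂ = 71.604° + 65.217° = 136.82°.

64.21°, 136.82°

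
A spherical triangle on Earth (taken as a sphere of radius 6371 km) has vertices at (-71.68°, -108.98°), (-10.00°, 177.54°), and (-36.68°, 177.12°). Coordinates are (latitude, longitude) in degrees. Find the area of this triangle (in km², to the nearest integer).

4100569 km²

Side lengths (central angles): a = 0.4657, b = 0.8802, c = 1.3152 rad; semiperimeter s = 1.3305.
By l'Huilier's theorem, tan(E/4) = √[tan(s/2) tan((s−a)/2) tan((s−b)/2) tan((s−c)/2)], giving spherical excess E = 0.1010 rad.
Area = E·R² = 0.1010 × (6371)² ≈ 4100569 km².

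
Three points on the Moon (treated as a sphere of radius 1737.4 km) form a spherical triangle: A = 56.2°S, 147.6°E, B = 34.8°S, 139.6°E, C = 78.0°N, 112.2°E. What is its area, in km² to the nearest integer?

Side lengths (central angles): a = 1.9896, b = 2.3725, c = 0.3855 rad; semiperimeter s = 2.3738.
By l'Huilier's theorem, tan(E/4) = √[tan(s/2) tan((s−a)/2) tan((s−b)/2) tan((s−c)/2)], giving spherical excess E = 0.0876 rad.
Area = E·R² = 0.0876 × (1737.4)² ≈ 264504 km².

264504 km²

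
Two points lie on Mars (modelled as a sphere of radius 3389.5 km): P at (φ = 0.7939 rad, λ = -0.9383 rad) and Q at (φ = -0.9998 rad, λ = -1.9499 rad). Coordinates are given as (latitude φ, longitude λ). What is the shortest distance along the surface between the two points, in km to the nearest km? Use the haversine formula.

With latitudes φ₁ = 45.487°, φ₂ = -57.284° and longitude difference Δλ = -57.960°:
Haversine: a = sin²(Δφ/2) + cos φ₁ cos φ₂ sin²(Δλ/2) = 0.6105 + (0.7011)(0.5405)(0.2347) = 0.69948.
Central angle c = 2·arcsin(√a) = 1.98118 rad.
Distance = R·c = 3389.5 × 1.9812 ≈ 6715 km.

6715 km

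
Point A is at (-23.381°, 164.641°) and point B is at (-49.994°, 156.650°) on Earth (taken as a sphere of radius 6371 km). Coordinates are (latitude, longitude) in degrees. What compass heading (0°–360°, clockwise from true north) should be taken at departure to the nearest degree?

Δλ = -7.991° = -0.1395 rad.
y = sin Δλ · cos φ₂ = (-0.1390)(0.6429) = -0.0894
x = cos φ₁ sin φ₂ − sin φ₁ cos φ₂ cos Δλ = (0.9179)(-0.7660) − (-0.3968)(0.6429)(0.9903) = -0.4504
θ = atan2(y, x) = -168.78°; adding 360° gives 191°.

191°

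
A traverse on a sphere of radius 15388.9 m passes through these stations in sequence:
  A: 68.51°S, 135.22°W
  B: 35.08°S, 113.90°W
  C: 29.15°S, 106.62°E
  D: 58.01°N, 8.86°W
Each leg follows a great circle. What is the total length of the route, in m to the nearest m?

Leg A→B: central angle 0.6197 rad, distance 9536.8 m.
Leg B→C: central angle 1.8373 rad, distance 28274.0 m.
Leg C→D: central angle 2.2296 rad, distance 34311.0 m.
Total: 9536.8 + 28274.0 + 34311.0 ≈ 72122 m.

72122 m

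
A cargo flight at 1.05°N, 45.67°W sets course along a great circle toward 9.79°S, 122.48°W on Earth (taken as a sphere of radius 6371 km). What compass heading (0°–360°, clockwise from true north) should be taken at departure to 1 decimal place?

259.7°

Δλ = -76.810° = -1.3406 rad.
y = sin Δλ · cos φ₂ = (-0.9736)(0.9854) = -0.9594
x = cos φ₁ sin φ₂ − sin φ₁ cos φ₂ cos Δλ = (0.9998)(-0.1700) − (0.0183)(0.9854)(0.2282) = -0.1741
θ = atan2(y, x) = -100.29°; adding 360° gives 259.7°.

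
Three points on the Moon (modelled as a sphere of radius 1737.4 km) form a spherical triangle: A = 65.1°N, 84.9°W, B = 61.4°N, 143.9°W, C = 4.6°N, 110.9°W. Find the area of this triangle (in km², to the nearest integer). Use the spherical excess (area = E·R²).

815566 km²

Side lengths (central angles): a = 1.0808, b = 1.1041, c = 0.4506 rad; semiperimeter s = 1.3178.
By l'Huilier's theorem, tan(E/4) = √[tan(s/2) tan((s−a)/2) tan((s−b)/2) tan((s−c)/2)], giving spherical excess E = 0.2702 rad.
Area = E·R² = 0.2702 × (1737.4)² ≈ 815566 km².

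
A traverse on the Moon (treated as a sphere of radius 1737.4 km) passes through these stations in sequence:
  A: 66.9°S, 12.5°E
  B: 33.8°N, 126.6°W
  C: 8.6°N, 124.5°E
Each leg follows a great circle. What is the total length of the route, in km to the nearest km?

7273 km

Leg A→B: central angle 2.4312 rad, distance 4224.0 km.
Leg B→C: central angle 1.7548 rad, distance 3048.8 km.
Total: 4224.0 + 3048.8 ≈ 7273 km.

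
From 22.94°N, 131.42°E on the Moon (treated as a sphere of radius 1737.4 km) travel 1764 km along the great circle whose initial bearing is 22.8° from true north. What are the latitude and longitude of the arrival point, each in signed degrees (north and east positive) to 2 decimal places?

Angular distance δ = d/R = 1764/1737.4 = 1.01531 rad; initial bearing θ = 0.3979 rad.
sin φ₂ = sin φ₁ cos δ + cos φ₁ sin δ cos θ = (0.3898)(0.5274) + (0.9209)(0.8496)(0.9219) = 0.9269, so φ₂ = 67.95°.
Δλ = atan2(sin θ sin δ cos φ₁, cos δ − sin φ₁ sin φ₂) = atan2(0.3032, 0.1661) = 61.286°.
λ₂ = 131.420° + 61.286° = 192.71° → -167.29° after wrapping to (−180°, 180°].

67.95°, -167.29°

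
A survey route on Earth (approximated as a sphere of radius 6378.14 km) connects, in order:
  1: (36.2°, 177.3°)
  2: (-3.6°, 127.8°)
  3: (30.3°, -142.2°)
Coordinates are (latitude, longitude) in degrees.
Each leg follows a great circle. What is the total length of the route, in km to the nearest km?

Leg 1→2: central angle 1.0633 rad, distance 6782.1 km.
Leg 2→3: central angle 1.6025 rad, distance 10220.8 km.
Total: 6782.1 + 10220.8 ≈ 17003 km.

17003 km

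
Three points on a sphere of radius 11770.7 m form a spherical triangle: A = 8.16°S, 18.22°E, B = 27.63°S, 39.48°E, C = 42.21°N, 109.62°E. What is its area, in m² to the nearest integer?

Side lengths (central angles): a = 1.6596, b = 1.6843, c = 0.4883 rad; semiperimeter s = 1.9161.
By l'Huilier's theorem, tan(E/4) = √[tan(s/2) tan((s−a)/2) tan((s−b)/2) tan((s−c)/2)], giving spherical excess E = 0.5407 rad.
Area = E·R² = 0.5407 × (11770.7)² ≈ 74920151 m².

74920151 m²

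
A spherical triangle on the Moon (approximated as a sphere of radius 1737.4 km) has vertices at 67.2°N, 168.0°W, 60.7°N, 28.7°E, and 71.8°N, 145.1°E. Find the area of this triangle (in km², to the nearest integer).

273575 km²

Side lengths (central angles): a = 0.7067, b = 0.2893, c = 0.8991 rad; semiperimeter s = 0.9476.
By l'Huilier's theorem, tan(E/4) = √[tan(s/2) tan((s−a)/2) tan((s−b)/2) tan((s−c)/2)], giving spherical excess E = 0.0906 rad.
Area = E·R² = 0.0906 × (1737.4)² ≈ 273575 km².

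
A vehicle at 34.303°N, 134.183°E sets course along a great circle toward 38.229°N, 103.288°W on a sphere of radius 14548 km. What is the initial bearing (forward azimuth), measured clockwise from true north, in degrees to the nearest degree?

41°

With φ₁ = 0.5987, φ₂ = 0.6672, Δλ = 2.1385 rad, the forward-azimuth formula gives
θ = atan2( sin Δλ cos φ₂ , cos φ₁ sin φ₂ − sin φ₁ cos φ₂ cos Δλ ) = atan2(0.6623, 0.7492) = 41.48°.
So the initial bearing is 41°.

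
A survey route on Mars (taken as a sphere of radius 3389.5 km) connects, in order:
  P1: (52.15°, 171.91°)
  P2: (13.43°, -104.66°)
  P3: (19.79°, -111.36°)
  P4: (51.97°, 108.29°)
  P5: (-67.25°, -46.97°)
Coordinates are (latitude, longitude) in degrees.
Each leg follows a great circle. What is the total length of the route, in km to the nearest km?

Leg P1→P2: central angle 1.3164 rad, distance 4461.9 km.
Leg P2→P3: central angle 0.1577 rad, distance 534.4 km.
Leg P3→P4: central angle 1.7514 rad, distance 5936.4 km.
Leg P4→P5: central angle 2.8017 rad, distance 9496.3 km.
Total: 4461.9 + 534.4 + 5936.4 + 9496.3 ≈ 20429 km.

20429 km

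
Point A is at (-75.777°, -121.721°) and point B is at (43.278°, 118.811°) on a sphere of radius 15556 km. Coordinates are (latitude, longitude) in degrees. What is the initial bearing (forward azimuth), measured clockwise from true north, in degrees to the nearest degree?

254°

Δλ = -119.468° = -2.0851 rad.
y = sin Δλ · cos φ₂ = (-0.8706)(0.7280) = -0.6339
x = cos φ₁ sin φ₂ − sin φ₁ cos φ₂ cos Δλ = (0.2457)(0.6855) − (-0.9693)(0.7280)(-0.4919) = -0.1787
θ = atan2(y, x) = -105.75°; adding 360° gives 254°.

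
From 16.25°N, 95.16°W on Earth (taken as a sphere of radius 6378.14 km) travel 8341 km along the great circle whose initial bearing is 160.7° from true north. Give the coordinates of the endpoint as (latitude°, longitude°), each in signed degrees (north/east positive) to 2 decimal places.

Angular distance δ = d/R = 8341/6378.14 = 1.30775 rad; initial bearing θ = 2.8047 rad.
sin φ₂ = sin φ₁ cos δ + cos φ₁ sin δ cos θ = (0.2798)(0.2600) + (0.9600)(0.9656)(-0.9438) = -0.8022, so φ₂ = -53.34°.
Δλ = atan2(sin θ sin δ cos φ₁, cos δ − sin φ₁ sin φ₂) = atan2(0.3064, 0.4845) = 32.309°.
λ₂ = -95.160° + 32.309° = -62.85°.

-53.34°, -62.85°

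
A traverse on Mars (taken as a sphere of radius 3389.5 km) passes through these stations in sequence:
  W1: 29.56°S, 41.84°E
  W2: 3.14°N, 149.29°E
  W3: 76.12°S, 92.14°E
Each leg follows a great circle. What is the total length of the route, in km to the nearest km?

11376 km

Leg W1→W2: central angle 1.8624 rad, distance 6312.5 km.
Leg W2→W3: central angle 1.4940 rad, distance 5063.8 km.
Total: 6312.5 + 5063.8 ≈ 11376 km.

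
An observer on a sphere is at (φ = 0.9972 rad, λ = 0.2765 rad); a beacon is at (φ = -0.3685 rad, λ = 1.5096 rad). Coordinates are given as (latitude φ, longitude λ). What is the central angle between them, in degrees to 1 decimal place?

With latitudes φ₁ = 57.135°, φ₂ = -21.113° and longitude difference Δλ = 70.651°:
Haversine: a = sin²(Δφ/2) + cos φ₁ cos φ₂ sin²(Δλ/2) = 0.3982 + (0.5427)(0.9329)(0.3343) = 0.56742.
Central angle c = 2·arcsin(√a) = 1.70605 rad.
So the angular separation is 97.7°.

97.7°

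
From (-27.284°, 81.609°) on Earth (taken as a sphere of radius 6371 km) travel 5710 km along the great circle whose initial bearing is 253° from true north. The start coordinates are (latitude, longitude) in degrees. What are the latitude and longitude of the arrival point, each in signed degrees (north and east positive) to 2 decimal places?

-29.29°, 22.70°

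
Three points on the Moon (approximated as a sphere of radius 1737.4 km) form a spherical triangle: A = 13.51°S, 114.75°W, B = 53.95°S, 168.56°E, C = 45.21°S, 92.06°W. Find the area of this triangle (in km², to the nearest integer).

1165884 km²

Side lengths (central angles): a = 1.0400, b = 0.6472, c = 1.2444 rad; semiperimeter s = 1.4658.
By l'Huilier's theorem, tan(E/4) = √[tan(s/2) tan((s−a)/2) tan((s−b)/2) tan((s−c)/2)], giving spherical excess E = 0.3862 rad.
Area = E·R² = 0.3862 × (1737.4)² ≈ 1165884 km².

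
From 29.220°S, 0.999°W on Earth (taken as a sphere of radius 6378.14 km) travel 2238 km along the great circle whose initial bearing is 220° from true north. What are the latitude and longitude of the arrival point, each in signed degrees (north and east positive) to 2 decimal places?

Angular distance δ = d/R = 2238/6378.14 = 0.35089 rad; initial bearing θ = 3.8397 rad.
sin φ₂ = sin φ₁ cos δ + cos φ₁ sin δ cos θ = (-0.4882)(0.9391) + (0.8728)(0.3437)(-0.7660) = -0.6882, so φ₂ = -43.49°.
Δλ = atan2(sin θ sin δ cos φ₁, cos δ − sin φ₁ sin φ₂) = atan2(-0.1928, 0.6031) = -17.731°.
λ₂ = -0.999° − 17.731° = -18.73°.

-43.49°, -18.73°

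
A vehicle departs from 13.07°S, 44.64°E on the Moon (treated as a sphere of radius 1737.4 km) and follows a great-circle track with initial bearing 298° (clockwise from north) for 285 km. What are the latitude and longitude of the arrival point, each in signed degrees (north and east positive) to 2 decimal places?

Angular distance δ = d/R = 285/1737.4 = 0.16404 rad; initial bearing θ = 5.2011 rad.
sin φ₂ = sin φ₁ cos δ + cos φ₁ sin δ cos θ = (-0.2261)(0.9866) + (0.9741)(0.1633)(0.4695) = -0.1484, so φ₂ = -8.54°.
Δλ = atan2(sin θ sin δ cos φ₁, cos δ − sin φ₁ sin φ₂) = atan2(-0.1405, 0.9530) = -8.384°.
λ₂ = 44.640° − 8.384° = 36.26°.

-8.54°, 36.26°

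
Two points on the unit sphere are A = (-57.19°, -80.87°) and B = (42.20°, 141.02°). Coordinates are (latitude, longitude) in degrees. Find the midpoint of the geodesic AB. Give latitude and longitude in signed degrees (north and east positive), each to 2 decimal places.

-18.83°, -171.98°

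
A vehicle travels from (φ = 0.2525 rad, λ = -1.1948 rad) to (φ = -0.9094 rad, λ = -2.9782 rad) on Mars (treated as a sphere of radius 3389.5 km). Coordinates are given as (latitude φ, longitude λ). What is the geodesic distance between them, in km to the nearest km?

6438 km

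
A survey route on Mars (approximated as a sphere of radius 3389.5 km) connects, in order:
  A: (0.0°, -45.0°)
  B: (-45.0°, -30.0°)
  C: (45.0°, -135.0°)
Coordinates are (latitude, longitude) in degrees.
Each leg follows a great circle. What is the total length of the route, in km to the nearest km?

Leg A→B: central angle 0.8189 rad, distance 2775.7 km.
Leg B→C: central angle 2.2516 rad, distance 7631.8 km.
Total: 2775.7 + 7631.8 ≈ 10407 km.

10407 km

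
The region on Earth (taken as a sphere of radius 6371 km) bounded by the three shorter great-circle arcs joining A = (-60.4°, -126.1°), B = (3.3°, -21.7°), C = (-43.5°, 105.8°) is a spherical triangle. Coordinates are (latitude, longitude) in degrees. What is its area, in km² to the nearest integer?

68392814 km²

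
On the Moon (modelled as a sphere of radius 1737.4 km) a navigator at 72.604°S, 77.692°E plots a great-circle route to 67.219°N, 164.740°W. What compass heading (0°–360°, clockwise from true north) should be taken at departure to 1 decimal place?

Δλ = 117.568° = 2.0519 rad.
y = sin Δλ · cos φ₂ = (0.8865)(0.3872) = 0.3432
x = cos φ₁ sin φ₂ − sin φ₁ cos φ₂ cos Δλ = (0.2990)(0.9220) − (-0.9543)(0.3872)(-0.4628) = 0.1046
θ = atan2(y, x) = 73.04°, so the bearing is 73.0°.

73.0°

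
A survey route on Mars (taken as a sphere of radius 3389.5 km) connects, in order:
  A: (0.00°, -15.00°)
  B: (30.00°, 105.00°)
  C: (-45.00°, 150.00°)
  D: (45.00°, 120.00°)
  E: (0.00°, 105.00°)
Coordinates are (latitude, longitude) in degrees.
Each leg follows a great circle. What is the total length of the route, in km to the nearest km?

Leg A→B: central angle 2.0186 rad, distance 6842.1 km.
Leg B→C: central angle 1.4913 rad, distance 5054.6 km.
Leg C→D: central angle 1.6378 rad, distance 5551.4 km.
Leg D→E: central angle 0.8189 rad, distance 2775.7 km.
Total: 6842.1 + 5054.6 + 5551.4 + 2775.7 ≈ 20224 km.

20224 km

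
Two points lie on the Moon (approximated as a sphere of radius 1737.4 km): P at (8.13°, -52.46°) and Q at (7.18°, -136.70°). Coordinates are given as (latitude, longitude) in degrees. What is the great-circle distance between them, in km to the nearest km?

In radians: φ₁ = 0.1419, φ₂ = 0.1253, Δλ = -84.240° = -1.4703 rad.
cos c = sin φ₁ sin φ₂ + cos φ₁ cos φ₂ cos Δλ = (0.1414)(0.1250) + (0.9899)(0.9922)(0.1004) = 0.11625,
so c = arccos(0.11625) = 1.45428 rad.
Distance = R·c = 1737.4 × 1.4543 ≈ 2527 km.

2527 km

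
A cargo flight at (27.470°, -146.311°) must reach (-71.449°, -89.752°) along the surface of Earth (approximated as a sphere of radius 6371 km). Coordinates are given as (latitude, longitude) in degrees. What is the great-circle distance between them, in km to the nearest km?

In radians: φ₁ = 0.4794, φ₂ = -1.2470, Δλ = 56.559° = 0.9871 rad.
cos c = sin φ₁ sin φ₂ + cos φ₁ cos φ₂ cos Δλ = (0.4613)(-0.9480) + (0.8873)(0.3181)(0.5511) = -0.28176,
so c = arccos(-0.28176) = 1.85642 rad.
Distance = R·c = 6371 × 1.8564 ≈ 11827 km.

11827 km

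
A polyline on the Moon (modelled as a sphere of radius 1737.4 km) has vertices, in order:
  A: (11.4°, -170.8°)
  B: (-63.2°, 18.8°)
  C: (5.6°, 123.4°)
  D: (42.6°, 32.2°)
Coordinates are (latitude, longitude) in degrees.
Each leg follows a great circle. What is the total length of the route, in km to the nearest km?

9594 km

Leg A→B: central angle 2.2297 rad, distance 3873.8 km.
Leg B→C: central angle 1.7724 rad, distance 3079.3 km.
Leg C→D: central angle 1.5201 rad, distance 2641.0 km.
Total: 3873.8 + 3079.3 + 2641.0 ≈ 9594 km.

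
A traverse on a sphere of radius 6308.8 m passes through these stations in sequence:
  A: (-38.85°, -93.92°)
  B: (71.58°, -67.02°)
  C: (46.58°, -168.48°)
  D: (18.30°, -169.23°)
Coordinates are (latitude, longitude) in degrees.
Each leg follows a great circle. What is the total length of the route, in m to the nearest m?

Leg A→B: central angle 1.9559 rad, distance 12339.6 m.
Leg B→C: central angle 0.8685 rad, distance 5479.2 m.
Leg C→D: central angle 0.4937 rad, distance 3114.6 m.
Total: 12339.6 + 5479.2 + 3114.6 ≈ 20933 m.

20933 m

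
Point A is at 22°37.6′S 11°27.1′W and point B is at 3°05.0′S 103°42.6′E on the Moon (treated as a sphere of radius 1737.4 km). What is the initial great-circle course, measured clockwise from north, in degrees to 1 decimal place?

103.3°

With φ₁ = -0.3949, φ₂ = -0.0538, Δλ = 2.0100 rad, the forward-azimuth formula gives
θ = atan2( sin Δλ cos φ₂ , cos φ₁ sin φ₂ − sin φ₁ cos φ₂ cos Δλ ) = atan2(0.9038, -0.2130) = 103.26°.
So the initial bearing is 103.3°.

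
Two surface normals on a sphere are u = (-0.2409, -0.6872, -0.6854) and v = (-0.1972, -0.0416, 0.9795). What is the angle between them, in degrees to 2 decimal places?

u·v = -0.5953; |u| = 1.0000, |v| = 1.0000.
cos θ = (u·v)/(|u||v|) = -0.5952, so θ = 126.53°.

126.53°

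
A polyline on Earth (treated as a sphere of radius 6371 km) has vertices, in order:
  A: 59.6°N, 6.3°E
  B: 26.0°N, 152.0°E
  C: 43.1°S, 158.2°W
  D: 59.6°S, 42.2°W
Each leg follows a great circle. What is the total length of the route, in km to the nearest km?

Leg A→B: central angle 1.5684 rad, distance 9992.4 km.
Leg B→C: central angle 1.4464 rad, distance 9215.1 km.
Leg C→D: central angle 1.1292 rad, distance 7194.3 km.
Total: 9992.4 + 9215.1 + 7194.3 ≈ 26402 km.

26402 km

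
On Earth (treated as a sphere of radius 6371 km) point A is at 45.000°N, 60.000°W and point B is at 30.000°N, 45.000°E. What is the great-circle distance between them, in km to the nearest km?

8757 km

Let φ₁ = 0.7854 rad, φ₂ = 0.5236 rad, and Δλ = 1.8326 rad.
Haversine: a = sin²(Δφ/2) + cos φ₁ cos φ₂ sin²(Δλ/2) = 0.0170 + (0.7071)(0.8660)(0.6294) = 0.40247.
Central angle c = 2·arcsin(√a) = 1.37448 rad.
Distance = R·c = 6371 × 1.3745 ≈ 8757 km.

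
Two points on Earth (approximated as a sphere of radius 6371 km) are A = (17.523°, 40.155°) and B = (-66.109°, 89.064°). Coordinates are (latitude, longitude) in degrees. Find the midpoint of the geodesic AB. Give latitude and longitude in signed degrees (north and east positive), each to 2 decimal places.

-26.00°, 54.20°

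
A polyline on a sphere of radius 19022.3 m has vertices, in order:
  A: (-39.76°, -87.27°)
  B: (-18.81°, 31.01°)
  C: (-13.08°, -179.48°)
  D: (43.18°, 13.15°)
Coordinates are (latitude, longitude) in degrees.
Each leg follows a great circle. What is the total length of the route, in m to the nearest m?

126870 m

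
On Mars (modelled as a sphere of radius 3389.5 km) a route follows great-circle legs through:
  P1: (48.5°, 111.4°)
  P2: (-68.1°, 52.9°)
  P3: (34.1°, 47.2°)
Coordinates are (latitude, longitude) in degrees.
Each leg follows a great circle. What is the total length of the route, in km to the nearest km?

Leg P1→P2: central angle 2.1722 rad, distance 7362.6 km.
Leg P2→P3: central angle 1.7853 rad, distance 6051.2 km.
Total: 7362.6 + 6051.2 ≈ 13414 km.

13414 km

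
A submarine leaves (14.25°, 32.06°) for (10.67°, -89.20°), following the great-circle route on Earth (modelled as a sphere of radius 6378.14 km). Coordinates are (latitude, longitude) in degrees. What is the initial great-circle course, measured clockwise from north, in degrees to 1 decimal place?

290.0°

With φ₁ = 0.2487, φ₂ = 0.1862, Δλ = -2.1164 rad, the forward-azimuth formula gives
θ = atan2( sin Δλ cos φ₂ , cos φ₁ sin φ₂ − sin φ₁ cos φ₂ cos Δλ ) = atan2(-0.8400, 0.3050) = -70.05°.
Adding 360° brings this into [0°, 360°): 290.0°.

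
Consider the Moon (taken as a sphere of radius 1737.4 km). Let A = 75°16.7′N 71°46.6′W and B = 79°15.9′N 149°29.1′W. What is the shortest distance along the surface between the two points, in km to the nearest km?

Let φ₁ = 1.3139 rad, φ₂ = 1.3834 rad, and Δλ = -1.3563 rad.
Haversine: a = sin²(Δφ/2) + cos φ₁ cos φ₂ sin²(Δλ/2) = 0.0012 + (0.2541)(0.1863)(0.3936) = 0.01984.
Central angle c = 2·arcsin(√a) = 0.28264 rad.
Distance = R·c = 1737.4 × 0.2826 ≈ 491 km.

491 km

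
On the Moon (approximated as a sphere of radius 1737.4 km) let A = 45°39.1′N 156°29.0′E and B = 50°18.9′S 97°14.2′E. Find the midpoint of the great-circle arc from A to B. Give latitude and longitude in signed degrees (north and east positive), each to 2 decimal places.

-2.68°, 128.33°

The central angle between A and B is δ = 1.8987 rad.
With f = 0.5, the slerp weights are sin((1−f)δ)/sin δ = 0.8588 and sin(fδ)/sin δ = 0.8588.
Weighted sum of the unit vectors: (0.8588)·(-0.6410,0.2789,0.7151) + (0.8588)·(-0.0804,0.6335,-0.7696) = (-0.6195, 0.7836, -0.0468).
Converting back: φ = atan2(z, √(x²+y²)) = -2.68°, λ = atan2(y, x) = 128.33°.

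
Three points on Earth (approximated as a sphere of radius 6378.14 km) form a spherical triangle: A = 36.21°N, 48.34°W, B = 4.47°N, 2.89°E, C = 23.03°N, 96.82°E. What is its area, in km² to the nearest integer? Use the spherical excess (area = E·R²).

47527484 km²

Side lengths (central angles): a = 1.6032, b = 1.9588, c = 0.9887 rad; semiperimeter s = 2.2754.
By l'Huilier's theorem, tan(E/4) = √[tan(s/2) tan((s−a)/2) tan((s−b)/2) tan((s−c)/2)], giving spherical excess E = 1.1683 rad.
Area = E·R² = 1.1683 × (6378.14)² ≈ 47527484 km².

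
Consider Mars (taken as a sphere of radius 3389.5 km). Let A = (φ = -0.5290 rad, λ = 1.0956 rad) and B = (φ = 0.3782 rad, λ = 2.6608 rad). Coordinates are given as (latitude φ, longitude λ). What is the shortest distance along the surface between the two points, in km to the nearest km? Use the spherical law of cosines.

In radians: φ₁ = -0.5290, φ₂ = 0.3782, Δλ = 89.679° = 1.5652 rad.
cos c = sin φ₁ sin φ₂ + cos φ₁ cos φ₂ cos Δλ = (-0.5047)(0.3692) + (0.8633)(0.9293)(0.0056) = -0.18186,
so c = arccos(-0.18186) = 1.75367 rad.
Distance = R·c = 3389.5 × 1.7537 ≈ 5944 km.

5944 km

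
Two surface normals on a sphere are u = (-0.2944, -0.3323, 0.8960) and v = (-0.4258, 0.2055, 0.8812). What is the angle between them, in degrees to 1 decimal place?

u·v = 0.8466; |u| = 1.0000, |v| = 1.0000.
cos θ = (u·v)/(|u||v|) = 0.8466, so θ = 32.2°.

32.2°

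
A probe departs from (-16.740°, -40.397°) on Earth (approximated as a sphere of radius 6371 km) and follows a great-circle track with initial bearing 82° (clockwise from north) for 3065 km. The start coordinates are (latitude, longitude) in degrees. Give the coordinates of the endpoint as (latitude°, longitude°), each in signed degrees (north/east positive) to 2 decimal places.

Angular distance δ = d/R = 3065/6371 = 0.48109 rad; initial bearing θ = 1.4312 rad.
sin φ₂ = sin φ₁ cos δ + cos φ₁ sin δ cos θ = (-0.2880)(0.8865) + (0.9576)(0.4627)(0.1392) = -0.1937, so φ₂ = -11.17°.
Δλ = atan2(sin θ sin δ cos φ₁, cos δ − sin φ₁ sin φ₂) = atan2(0.4388, 0.8307) = 27.845°.
λ₂ = -40.397° + 27.845° = -12.55°.

-11.17°, -12.55°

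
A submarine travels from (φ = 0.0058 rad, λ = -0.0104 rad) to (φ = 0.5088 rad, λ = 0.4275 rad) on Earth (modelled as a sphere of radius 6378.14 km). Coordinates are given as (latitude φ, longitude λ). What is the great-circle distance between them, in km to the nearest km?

4170 km

With latitudes φ₁ = 0.332°, φ₂ = 29.152° and longitude difference Δλ = 25.090°:
Haversine: a = sin²(Δφ/2) + cos φ₁ cos φ₂ sin²(Δλ/2) = 0.0619 + (1.0000)(0.8733)(0.0472) = 0.10313.
Central angle c = 2·arcsin(√a) = 0.65387 rad.
Distance = R·c = 6378.14 × 0.6539 ≈ 4170 km.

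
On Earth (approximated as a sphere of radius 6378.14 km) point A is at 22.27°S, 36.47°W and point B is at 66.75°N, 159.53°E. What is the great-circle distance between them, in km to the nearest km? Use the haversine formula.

14958 km

With latitudes φ₁ = -22.270°, φ₂ = 66.750° and longitude difference Δλ = -164.000°:
Haversine: a = sin²(Δφ/2) + cos φ₁ cos φ₂ sin²(Δλ/2) = 0.4914 + (0.9254)(0.3947)(0.9806) = 0.84967.
Central angle c = 2·arcsin(√a) = 2.34528 rad.
Distance = R·c = 6378.14 × 2.3453 ≈ 14958 km.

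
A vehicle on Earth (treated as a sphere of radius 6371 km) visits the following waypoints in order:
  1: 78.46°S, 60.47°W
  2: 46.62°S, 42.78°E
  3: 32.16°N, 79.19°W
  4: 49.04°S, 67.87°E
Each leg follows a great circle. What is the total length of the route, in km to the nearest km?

Leg 1→2: central angle 0.8222 rad, distance 5238.1 km.
Leg 2→3: central angle 2.3388 rad, distance 14900.8 km.
Leg 3→4: central angle 2.6214 rad, distance 16700.7 km.
Total: 5238.1 + 14900.8 + 16700.7 ≈ 36840 km.

36840 km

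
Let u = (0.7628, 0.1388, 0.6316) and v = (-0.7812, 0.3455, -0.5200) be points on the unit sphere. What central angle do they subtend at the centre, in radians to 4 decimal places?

2.6390 rad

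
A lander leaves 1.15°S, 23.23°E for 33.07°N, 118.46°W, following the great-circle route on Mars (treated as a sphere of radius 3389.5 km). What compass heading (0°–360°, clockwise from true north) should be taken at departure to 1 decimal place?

With φ₁ = -0.0201, φ₂ = 0.5772, Δλ = -2.4730 rad, the forward-azimuth formula gives
θ = atan2( sin Δλ cos φ₂ , cos φ₁ sin φ₂ − sin φ₁ cos φ₂ cos Δλ ) = atan2(-0.5195, 0.5324) = -44.30°.
Adding 360° brings this into [0°, 360°): 315.7°.

315.7°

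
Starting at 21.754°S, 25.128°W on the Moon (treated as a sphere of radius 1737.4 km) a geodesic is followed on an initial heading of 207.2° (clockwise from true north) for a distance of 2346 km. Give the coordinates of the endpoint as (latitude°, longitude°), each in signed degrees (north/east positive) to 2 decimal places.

-62.52°, -130.01°

Angular distance δ = d/R = 2346/1737.4 = 1.35029 rad; initial bearing θ = 3.6163 rad.
sin φ₂ = sin φ₁ cos δ + cos φ₁ sin δ cos θ = (-0.3706)(0.2187) + (0.9288)(0.9758)(-0.8894) = -0.8871, so φ₂ = -62.52°.
Δλ = atan2(sin θ sin δ cos φ₁, cos δ − sin φ₁ sin φ₂) = atan2(-0.4143, -0.1101) = -104.880°.
λ₂ = -25.128° − 104.880° = -130.01°.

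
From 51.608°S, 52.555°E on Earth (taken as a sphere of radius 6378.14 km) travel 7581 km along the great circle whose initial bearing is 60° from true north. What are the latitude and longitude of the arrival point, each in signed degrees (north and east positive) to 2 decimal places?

-0.24°, 106.02°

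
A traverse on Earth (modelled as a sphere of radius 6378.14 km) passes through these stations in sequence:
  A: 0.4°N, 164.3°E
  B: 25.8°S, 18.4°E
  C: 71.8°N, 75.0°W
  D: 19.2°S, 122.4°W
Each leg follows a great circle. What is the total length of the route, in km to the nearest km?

Leg A→B: central angle 2.4167 rad, distance 15413.7 km.
Leg B→C: central angle 2.0154 rad, distance 12854.7 km.
Leg C→D: central angle 1.6838 rad, distance 10739.5 km.
Total: 15413.7 + 12854.7 + 10739.5 ≈ 39008 km.

39008 km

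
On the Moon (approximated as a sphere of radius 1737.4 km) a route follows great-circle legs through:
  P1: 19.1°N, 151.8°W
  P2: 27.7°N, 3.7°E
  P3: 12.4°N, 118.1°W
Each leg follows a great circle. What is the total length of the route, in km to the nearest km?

7228 km

Leg P1→P2: central angle 2.2259 rad, distance 3867.2 km.
Leg P2→P3: central angle 1.9346 rad, distance 3361.2 km.
Total: 3867.2 + 3361.2 ≈ 7228 km.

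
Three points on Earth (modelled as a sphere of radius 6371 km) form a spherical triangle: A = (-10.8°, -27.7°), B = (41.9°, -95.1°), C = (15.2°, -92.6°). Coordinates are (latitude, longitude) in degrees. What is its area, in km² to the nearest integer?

Side lengths (central angles): a = 0.4675, b = 1.2100, c = 1.4143 rad; semiperimeter s = 1.5459.
By l'Huilier's theorem, tan(E/4) = √[tan(s/2) tan((s−a)/2) tan((s−b)/2) tan((s−c)/2)], giving spherical excess E = 0.3223 rad.
Area = E·R² = 0.3223 × (6371)² ≈ 13083465 km².

13083465 km²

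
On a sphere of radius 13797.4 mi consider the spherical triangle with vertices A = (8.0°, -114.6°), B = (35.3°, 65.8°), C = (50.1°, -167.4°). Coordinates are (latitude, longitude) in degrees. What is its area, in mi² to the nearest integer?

Side lengths (central angles): a = 1.4407, b = 1.0578, c = 2.3858 rad; semiperimeter s = 2.4422.
By l'Huilier's theorem, tan(E/4) = √[tan(s/2) tan((s−a)/2) tan((s−b)/2) tan((s−c)/2)], giving spherical excess E = 0.7402 rad.
Area = E·R² = 0.7402 × (13797.4)² ≈ 140913159 mi².

140913159 mi²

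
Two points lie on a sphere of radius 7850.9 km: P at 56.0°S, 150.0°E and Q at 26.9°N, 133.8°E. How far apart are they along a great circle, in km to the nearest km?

Let φ₁ = -0.9774 rad, φ₂ = 0.4695 rad, and Δλ = -0.2827 rad.
Haversine: a = sin²(Δφ/2) + cos φ₁ cos φ₂ sin²(Δλ/2) = 0.4382 + (0.5592)(0.8918)(0.0199) = 0.44810.
Central angle c = 2·arcsin(√a) = 1.46681 rad.
Distance = R·c = 7850.9 × 1.4668 ≈ 11516 km.

11516 km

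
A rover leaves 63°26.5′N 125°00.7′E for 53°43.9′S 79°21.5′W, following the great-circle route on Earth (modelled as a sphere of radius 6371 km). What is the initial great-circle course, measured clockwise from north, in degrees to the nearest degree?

Δλ = 155.630° = 2.7163 rad.
y = sin Δλ · cos φ₂ = (0.4126)(0.5916) = 0.2441
x = cos φ₁ sin φ₂ − sin φ₁ cos φ₂ cos Δλ = (0.4471)(-0.8063) − (0.8945)(0.5916)(-0.9109) = 0.1215
θ = atan2(y, x) = 63.54°, so the bearing is 64°.

64°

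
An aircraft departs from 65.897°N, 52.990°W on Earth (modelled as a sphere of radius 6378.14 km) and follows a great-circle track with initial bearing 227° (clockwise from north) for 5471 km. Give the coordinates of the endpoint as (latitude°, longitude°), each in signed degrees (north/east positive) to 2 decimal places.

22.73°, -89.84°

Angular distance δ = d/R = 5471/6378.14 = 0.85777 rad; initial bearing θ = 3.9619 rad.
sin φ₂ = sin φ₁ cos δ + cos φ₁ sin δ cos θ = (0.9128)(0.6541) + (0.4084)(0.7564)(-0.6820) = 0.3864, so φ₂ = 22.73°.
Δλ = atan2(sin θ sin δ cos φ₁, cos δ − sin φ₁ sin φ₂) = atan2(-0.2259, 0.3014) = -36.854°.
λ₂ = -52.990° − 36.854° = -89.84°.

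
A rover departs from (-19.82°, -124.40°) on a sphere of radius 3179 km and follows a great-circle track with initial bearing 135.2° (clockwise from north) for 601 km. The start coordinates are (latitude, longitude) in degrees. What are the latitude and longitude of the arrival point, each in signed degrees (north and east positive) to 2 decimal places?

Angular distance δ = d/R = 601/3179 = 0.18905 rad; initial bearing θ = 2.3597 rad.
sin φ₂ = sin φ₁ cos δ + cos φ₁ sin δ cos θ = (-0.3391)(0.9822) + (0.9408)(0.1879)(-0.7096) = -0.4585, so φ₂ = -27.29°.
Δλ = atan2(sin θ sin δ cos φ₁, cos δ − sin φ₁ sin φ₂) = atan2(0.1246, 0.8267) = 8.569°.
λ₂ = -124.400° + 8.569° = -115.83°.

-27.29°, -115.83°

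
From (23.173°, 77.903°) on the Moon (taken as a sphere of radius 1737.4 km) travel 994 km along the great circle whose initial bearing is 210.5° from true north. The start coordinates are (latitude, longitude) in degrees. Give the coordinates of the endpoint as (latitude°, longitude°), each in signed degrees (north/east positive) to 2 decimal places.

Angular distance δ = d/R = 994/1737.4 = 0.57212 rad; initial bearing θ = 3.6739 rad.
sin φ₂ = sin φ₁ cos δ + cos φ₁ sin δ cos θ = (0.3935)(0.8408) + (0.9193)(0.5414)(-0.8616) = -0.0980, so φ₂ = -5.63°.
Δλ = atan2(sin θ sin δ cos φ₁, cos δ − sin φ₁ sin φ₂) = atan2(-0.2526, 0.8793) = -16.029°.
λ₂ = 77.903° − 16.029° = 61.87°.

-5.63°, 61.87°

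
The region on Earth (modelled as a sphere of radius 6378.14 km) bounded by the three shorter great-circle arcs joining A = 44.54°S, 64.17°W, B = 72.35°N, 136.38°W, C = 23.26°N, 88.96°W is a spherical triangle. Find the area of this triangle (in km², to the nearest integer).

2320350 km²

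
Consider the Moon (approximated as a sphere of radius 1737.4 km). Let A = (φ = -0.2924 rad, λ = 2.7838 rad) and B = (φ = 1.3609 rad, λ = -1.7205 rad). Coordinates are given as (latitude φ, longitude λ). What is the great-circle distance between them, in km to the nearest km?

Let φ₁ = -0.2924 rad, φ₂ = 1.3609 rad, and Δλ = 1.7789 rad.
cos c = sin φ₁ sin φ₂ + cos φ₁ cos φ₂ cos Δλ = (-0.2883)(0.9781) + (0.9576)(0.2084)(-0.2066) = -0.32314,
so c = arccos(-0.32314) = 1.89984 rad.
Distance = R·c = 1737.4 × 1.8998 ≈ 3301 km.

3301 km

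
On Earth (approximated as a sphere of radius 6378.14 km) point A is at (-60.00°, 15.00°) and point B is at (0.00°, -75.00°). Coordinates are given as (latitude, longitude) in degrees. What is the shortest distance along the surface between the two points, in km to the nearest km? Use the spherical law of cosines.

10019 km

Let φ₁ = -1.0472 rad, φ₂ = 0.0000 rad, and Δλ = -1.5708 rad.
cos c = sin φ₁ sin φ₂ + cos φ₁ cos φ₂ cos Δλ = (-0.8660)(0.0000) + (0.5000)(1.0000)(0.0000) = 0.00000,
so c = arccos(0.00000) = 1.57080 rad.
Distance = R·c = 6378.14 × 1.5708 ≈ 10019 km.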